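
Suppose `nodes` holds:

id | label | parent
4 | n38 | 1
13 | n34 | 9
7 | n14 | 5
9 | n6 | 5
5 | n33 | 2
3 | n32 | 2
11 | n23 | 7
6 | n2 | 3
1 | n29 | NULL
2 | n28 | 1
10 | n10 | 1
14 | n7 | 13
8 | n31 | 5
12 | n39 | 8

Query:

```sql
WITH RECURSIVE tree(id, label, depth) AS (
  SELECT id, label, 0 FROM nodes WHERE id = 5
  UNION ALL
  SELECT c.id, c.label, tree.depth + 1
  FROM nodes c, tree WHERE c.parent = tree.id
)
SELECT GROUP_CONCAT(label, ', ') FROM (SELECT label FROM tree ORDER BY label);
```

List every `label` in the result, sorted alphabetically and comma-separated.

n14, n23, n31, n33, n34, n39, n6, n7

Base: id=5 (n33) at depth 0.
Iteration 1: rows with parent in {5} -> n14 (id 7, depth 1), n31 (id 8, depth 1), n6 (id 9, depth 1).
Iteration 2: rows with parent in {7,8,9} -> n23 (id 11, depth 2), n39 (id 12, depth 2), n34 (id 13, depth 2).
Iteration 3: rows with parent in {11,12,13} -> n7 (id 14, depth 3).
Iteration 4: no rows with parent in {14}; recursion stops.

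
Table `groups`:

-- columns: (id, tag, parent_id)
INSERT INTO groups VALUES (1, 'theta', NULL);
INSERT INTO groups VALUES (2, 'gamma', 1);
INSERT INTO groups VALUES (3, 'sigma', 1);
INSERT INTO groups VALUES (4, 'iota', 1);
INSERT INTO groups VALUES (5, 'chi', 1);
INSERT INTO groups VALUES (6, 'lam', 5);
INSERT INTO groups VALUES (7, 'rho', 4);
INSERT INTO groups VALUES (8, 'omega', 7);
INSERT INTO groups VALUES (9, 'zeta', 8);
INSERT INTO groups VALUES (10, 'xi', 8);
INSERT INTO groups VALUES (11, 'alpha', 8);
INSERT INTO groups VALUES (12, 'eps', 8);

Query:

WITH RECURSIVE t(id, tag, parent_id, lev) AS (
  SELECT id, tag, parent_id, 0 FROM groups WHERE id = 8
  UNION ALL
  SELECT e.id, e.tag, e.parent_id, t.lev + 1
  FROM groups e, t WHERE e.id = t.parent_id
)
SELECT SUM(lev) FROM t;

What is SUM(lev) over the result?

6

Base: id=8 (omega), parent_id=7, lev 0.
Iteration 1: join on id=7 -> rho (id 7, parent_id=4, lev 1).
Iteration 2: join on id=4 -> iota (id 4, parent_id=1, lev 2).
Iteration 3: join on id=1 -> theta (id 1, parent_id=NULL, lev 3).
Iteration 4: parent_id is NULL; no match; recursion stops.
SUM(lev) = 0 + 1 + 2 + 3 = 6.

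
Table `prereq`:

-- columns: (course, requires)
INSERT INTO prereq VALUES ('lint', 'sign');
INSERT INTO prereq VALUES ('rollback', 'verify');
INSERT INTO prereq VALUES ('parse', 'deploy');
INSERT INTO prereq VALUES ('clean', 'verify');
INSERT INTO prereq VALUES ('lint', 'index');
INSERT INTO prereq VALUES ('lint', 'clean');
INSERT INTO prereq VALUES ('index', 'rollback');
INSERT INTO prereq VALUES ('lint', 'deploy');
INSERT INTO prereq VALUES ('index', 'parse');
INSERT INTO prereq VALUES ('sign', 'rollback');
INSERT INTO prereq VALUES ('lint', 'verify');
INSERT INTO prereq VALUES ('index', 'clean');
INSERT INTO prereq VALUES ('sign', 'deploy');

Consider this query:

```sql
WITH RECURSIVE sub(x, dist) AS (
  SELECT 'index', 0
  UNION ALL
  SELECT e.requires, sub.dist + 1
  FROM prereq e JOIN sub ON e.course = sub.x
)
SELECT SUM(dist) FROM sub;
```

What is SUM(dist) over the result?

9

Base: (index, dist=0).
Iteration 1: edges from {index} -> (clean, dist=1), (parse, dist=1), (rollback, dist=1).
Iteration 2: edges from {clean,parse,rollback} -> (deploy, dist=2), (verify, dist=2) x2. [UNION ALL keeps all 3 new rows, including repeats]
Iteration 3: no outgoing edges from {deploy,verify}; recursion stops.
SUM(dist) = 0 + 1 + 1 + 1 + 2 + 2 + 2 = 9.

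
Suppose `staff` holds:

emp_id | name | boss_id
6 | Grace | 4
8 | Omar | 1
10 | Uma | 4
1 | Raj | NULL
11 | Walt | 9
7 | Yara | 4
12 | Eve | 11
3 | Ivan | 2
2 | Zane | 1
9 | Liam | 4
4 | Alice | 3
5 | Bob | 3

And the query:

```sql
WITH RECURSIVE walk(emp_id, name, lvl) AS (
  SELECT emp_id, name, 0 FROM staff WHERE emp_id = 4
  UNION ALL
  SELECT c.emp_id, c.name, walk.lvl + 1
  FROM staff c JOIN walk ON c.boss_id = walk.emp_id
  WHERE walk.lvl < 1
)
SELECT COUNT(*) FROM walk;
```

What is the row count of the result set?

5

Base: emp_id=4 (Alice) at lvl 0.
Iteration 1: rows with boss_id in {4} -> Grace (id 6, lvl 1), Yara (id 7, lvl 1), Liam (id 9, lvl 1), Uma (id 10, lvl 1).
Iteration 2: lvl < 1 fails for all current rows; recursion stops.
Total rows emitted: 5.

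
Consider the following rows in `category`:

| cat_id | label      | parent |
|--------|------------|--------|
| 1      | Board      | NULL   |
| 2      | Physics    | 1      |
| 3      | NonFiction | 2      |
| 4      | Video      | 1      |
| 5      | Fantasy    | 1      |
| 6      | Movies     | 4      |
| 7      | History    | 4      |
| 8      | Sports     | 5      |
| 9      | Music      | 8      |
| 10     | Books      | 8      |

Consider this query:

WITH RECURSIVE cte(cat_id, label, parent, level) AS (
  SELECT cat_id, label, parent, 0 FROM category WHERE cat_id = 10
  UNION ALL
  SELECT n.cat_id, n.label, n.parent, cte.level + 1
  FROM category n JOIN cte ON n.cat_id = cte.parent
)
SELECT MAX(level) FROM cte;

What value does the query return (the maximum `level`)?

Base: cat_id=10 (Books), parent=8, level 0.
Iteration 1: join on cat_id=8 -> Sports (id 8, parent=5, level 1).
Iteration 2: join on cat_id=5 -> Fantasy (id 5, parent=1, level 2).
Iteration 3: join on cat_id=1 -> Board (id 1, parent=NULL, level 3).
Iteration 4: parent is NULL; no match; recursion stops.
level values: 0, 1, 2, 3; the maximum is 3.

3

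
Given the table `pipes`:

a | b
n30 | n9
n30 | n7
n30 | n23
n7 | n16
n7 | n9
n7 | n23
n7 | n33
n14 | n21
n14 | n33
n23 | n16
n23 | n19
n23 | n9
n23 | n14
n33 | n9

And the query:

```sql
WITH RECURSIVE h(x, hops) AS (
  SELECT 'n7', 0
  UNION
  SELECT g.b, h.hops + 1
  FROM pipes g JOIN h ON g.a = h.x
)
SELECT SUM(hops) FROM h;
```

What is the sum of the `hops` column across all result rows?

Base: (n7, hops=0).
Iteration 1: edges from {n7} -> (n16, hops=1), (n23, hops=1), (n33, hops=1), (n9, hops=1).
Iteration 2: edges from {n16,n23,n33,n9} -> (n14, hops=2), (n16, hops=2), (n19, hops=2), (n9, hops=2). [UNION drops 1 duplicate row(s)]
Iteration 3: edges from {n14,n16,n19,n9} -> (n21, hops=3), (n33, hops=3).
Iteration 4: edges from {n21,n33} -> (n9, hops=4).
Iteration 5: no outgoing edges from {n9}; recursion stops.
SUM(hops) = 0 + 1 + 1 + 1 + 1 + 2 + 2 + 2 + 2 + 3 + 3 + 4 = 22.

22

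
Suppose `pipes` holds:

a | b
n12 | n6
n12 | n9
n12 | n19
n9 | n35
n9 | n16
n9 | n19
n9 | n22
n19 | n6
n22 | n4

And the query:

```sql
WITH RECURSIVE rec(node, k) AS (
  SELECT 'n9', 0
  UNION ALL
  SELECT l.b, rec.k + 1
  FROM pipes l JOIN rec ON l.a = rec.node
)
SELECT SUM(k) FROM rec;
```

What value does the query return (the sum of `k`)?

Base: (n9, k=0).
Iteration 1: edges from {n9} -> (n16, k=1), (n19, k=1), (n22, k=1), (n35, k=1).
Iteration 2: edges from {n16,n19,n22,n35} -> (n4, k=2), (n6, k=2).
Iteration 3: no outgoing edges from {n4,n6}; recursion stops.
SUM(k) = 0 + 1 + 1 + 1 + 1 + 2 + 2 = 8.

8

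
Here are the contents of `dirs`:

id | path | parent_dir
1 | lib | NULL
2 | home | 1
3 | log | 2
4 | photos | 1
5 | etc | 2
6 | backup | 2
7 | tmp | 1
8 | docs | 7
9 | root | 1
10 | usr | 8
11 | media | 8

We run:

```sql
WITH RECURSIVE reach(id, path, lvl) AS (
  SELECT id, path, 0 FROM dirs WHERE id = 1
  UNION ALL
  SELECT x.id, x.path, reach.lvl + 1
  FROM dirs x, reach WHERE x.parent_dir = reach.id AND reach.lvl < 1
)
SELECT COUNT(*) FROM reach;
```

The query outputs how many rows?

Base: id=1 (lib) at lvl 0.
Iteration 1: rows with parent_dir in {1} -> home (id 2, lvl 1), photos (id 4, lvl 1), tmp (id 7, lvl 1), root (id 9, lvl 1).
Iteration 2: lvl < 1 fails for all current rows; recursion stops.
Total rows emitted: 5.

5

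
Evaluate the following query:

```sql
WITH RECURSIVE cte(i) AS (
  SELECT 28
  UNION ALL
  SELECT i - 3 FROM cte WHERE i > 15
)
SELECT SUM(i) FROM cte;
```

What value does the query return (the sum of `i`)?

Base: i=28.
Iteration 1: 28 > 15 holds -> i = 28 - 3 = 25.
Iteration 2: 25 > 15 holds -> i = 25 - 3 = 22.
Iteration 3: 22 > 15 holds -> i = 22 - 3 = 19.
Iteration 4: 19 > 15 holds -> i = 19 - 3 = 16.
Iteration 5: 16 > 15 holds -> i = 16 - 3 = 13.
Iteration 6: 13 > 15 fails; recursion stops.
SUM(i) = 28 + 25 + 22 + 19 + 16 + 13 = 123.

123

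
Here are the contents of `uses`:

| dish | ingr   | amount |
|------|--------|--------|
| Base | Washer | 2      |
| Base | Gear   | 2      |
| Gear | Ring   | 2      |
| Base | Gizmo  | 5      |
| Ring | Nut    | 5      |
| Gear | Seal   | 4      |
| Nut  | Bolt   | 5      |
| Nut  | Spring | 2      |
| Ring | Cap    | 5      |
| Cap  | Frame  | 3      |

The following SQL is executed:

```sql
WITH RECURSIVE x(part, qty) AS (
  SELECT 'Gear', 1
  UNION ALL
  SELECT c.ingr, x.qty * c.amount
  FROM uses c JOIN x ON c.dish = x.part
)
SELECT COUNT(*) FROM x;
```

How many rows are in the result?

Base: (Gear, qty=1).
Iteration 1: components of {Gear} -> Ring = 1*2 = 2, Seal = 1*4 = 4.
Iteration 2: components of {Ring,Seal} -> Cap = 2*5 = 10, Nut = 2*5 = 10.
Iteration 3: components of {Cap,Nut} -> Bolt = 10*5 = 50, Frame = 10*3 = 30, Spring = 10*2 = 20.
Iteration 4: no further components; recursion stops.
Total rows emitted: 8.

8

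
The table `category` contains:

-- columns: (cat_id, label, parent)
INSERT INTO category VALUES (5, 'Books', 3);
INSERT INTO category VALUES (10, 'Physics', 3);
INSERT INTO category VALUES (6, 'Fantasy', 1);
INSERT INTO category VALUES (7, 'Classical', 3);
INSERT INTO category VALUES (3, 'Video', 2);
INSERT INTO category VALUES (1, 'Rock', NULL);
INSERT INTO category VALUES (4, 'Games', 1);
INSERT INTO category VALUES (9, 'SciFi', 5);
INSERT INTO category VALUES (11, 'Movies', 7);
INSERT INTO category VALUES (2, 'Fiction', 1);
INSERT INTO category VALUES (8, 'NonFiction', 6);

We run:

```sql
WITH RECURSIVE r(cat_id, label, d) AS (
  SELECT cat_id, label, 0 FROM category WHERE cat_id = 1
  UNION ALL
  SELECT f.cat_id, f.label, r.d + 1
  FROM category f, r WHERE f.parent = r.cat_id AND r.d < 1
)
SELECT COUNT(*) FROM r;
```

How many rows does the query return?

4

Base: cat_id=1 (Rock) at d 0.
Iteration 1: rows with parent in {1} -> Fiction (id 2, d 1), Games (id 4, d 1), Fantasy (id 6, d 1).
Iteration 2: d < 1 fails for all current rows; recursion stops.
Total rows emitted: 4.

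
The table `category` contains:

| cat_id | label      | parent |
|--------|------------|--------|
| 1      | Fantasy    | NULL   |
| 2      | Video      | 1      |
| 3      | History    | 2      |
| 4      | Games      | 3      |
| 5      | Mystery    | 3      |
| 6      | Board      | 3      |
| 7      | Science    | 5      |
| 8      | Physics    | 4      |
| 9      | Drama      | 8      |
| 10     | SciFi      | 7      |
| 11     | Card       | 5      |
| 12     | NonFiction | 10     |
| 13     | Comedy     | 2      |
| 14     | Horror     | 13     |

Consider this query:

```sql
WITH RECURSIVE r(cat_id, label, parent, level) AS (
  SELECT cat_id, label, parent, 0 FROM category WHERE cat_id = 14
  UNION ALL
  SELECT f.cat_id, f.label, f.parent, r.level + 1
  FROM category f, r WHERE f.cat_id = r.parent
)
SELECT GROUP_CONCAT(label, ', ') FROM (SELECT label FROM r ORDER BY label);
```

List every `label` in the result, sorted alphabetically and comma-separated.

Base: cat_id=14 (Horror), parent=13, level 0.
Iteration 1: join on cat_id=13 -> Comedy (id 13, parent=2, level 1).
Iteration 2: join on cat_id=2 -> Video (id 2, parent=1, level 2).
Iteration 3: join on cat_id=1 -> Fantasy (id 1, parent=NULL, level 3).
Iteration 4: parent is NULL; no match; recursion stops.

Comedy, Fantasy, Horror, Video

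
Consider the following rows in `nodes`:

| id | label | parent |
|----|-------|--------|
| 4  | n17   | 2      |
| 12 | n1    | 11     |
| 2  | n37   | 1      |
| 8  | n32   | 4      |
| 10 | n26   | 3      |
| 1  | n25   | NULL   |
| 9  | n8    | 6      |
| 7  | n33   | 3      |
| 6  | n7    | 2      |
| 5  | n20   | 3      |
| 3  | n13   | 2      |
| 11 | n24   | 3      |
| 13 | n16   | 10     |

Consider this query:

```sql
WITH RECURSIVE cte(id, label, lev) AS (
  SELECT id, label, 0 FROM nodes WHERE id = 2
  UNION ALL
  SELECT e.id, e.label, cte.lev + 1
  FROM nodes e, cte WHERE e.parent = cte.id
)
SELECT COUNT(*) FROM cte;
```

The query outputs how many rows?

Base: id=2 (n37) at lev 0.
Iteration 1: rows with parent in {2} -> n13 (id 3, lev 1), n17 (id 4, lev 1), n7 (id 6, lev 1).
Iteration 2: rows with parent in {3,4,6} -> n20 (id 5, lev 2), n33 (id 7, lev 2), n32 (id 8, lev 2), n8 (id 9, lev 2), n26 (id 10, lev 2), n24 (id 11, lev 2).
Iteration 3: rows with parent in {5,7,8,9,10,11} -> n1 (id 12, lev 3), n16 (id 13, lev 3).
Iteration 4: no rows with parent in {12,13}; recursion stops.
Total rows emitted: 12.

12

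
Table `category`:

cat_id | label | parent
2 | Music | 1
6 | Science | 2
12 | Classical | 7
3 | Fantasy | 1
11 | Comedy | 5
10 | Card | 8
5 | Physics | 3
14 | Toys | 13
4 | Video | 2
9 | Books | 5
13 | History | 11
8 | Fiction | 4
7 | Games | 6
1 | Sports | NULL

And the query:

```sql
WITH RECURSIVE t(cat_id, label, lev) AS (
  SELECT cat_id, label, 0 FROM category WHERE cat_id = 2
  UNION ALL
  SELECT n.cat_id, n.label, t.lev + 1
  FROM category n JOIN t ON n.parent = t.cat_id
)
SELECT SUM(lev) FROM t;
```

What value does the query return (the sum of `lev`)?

Base: cat_id=2 (Music) at lev 0.
Iteration 1: rows with parent in {2} -> Video (id 4, lev 1), Science (id 6, lev 1).
Iteration 2: rows with parent in {4,6} -> Games (id 7, lev 2), Fiction (id 8, lev 2).
Iteration 3: rows with parent in {7,8} -> Card (id 10, lev 3), Classical (id 12, lev 3).
Iteration 4: no rows with parent in {10,12}; recursion stops.
SUM(lev) = 0 + 1 + 1 + 2 + 2 + 3 + 3 = 12.

12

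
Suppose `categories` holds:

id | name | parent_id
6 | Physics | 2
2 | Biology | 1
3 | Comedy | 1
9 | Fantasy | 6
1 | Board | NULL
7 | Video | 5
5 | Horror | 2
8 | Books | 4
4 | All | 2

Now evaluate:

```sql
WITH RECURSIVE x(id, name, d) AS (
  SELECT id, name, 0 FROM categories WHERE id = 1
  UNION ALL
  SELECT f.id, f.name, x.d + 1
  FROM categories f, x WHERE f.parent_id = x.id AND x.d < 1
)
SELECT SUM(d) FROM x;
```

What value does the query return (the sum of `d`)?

2

Base: id=1 (Board) at d 0.
Iteration 1: rows with parent_id in {1} -> Biology (id 2, d 1), Comedy (id 3, d 1).
Iteration 2: d < 1 fails for all current rows; recursion stops.
SUM(d) = 0 + 1 + 1 = 2.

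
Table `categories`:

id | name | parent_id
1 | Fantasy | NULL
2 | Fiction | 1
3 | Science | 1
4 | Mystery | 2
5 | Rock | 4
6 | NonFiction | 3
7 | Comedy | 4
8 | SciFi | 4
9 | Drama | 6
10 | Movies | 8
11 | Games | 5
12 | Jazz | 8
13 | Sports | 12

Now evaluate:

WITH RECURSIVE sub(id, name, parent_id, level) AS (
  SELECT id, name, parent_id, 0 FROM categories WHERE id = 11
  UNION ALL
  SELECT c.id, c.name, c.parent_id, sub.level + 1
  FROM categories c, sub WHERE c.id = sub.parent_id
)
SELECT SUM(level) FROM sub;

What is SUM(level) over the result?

Base: id=11 (Games), parent_id=5, level 0.
Iteration 1: join on id=5 -> Rock (id 5, parent_id=4, level 1).
Iteration 2: join on id=4 -> Mystery (id 4, parent_id=2, level 2).
Iteration 3: join on id=2 -> Fiction (id 2, parent_id=1, level 3).
Iteration 4: join on id=1 -> Fantasy (id 1, parent_id=NULL, level 4).
Iteration 5: parent_id is NULL; no match; recursion stops.
SUM(level) = 0 + 1 + 2 + 3 + 4 = 10.

10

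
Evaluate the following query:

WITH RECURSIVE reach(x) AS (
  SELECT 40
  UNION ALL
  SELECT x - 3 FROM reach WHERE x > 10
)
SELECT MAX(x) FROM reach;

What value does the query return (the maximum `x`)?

40

Base: x=40.
Iteration 1: 40 > 10 holds -> x = 40 - 3 = 37.
Iteration 2: 37 > 10 holds -> x = 37 - 3 = 34.
Iteration 3: 34 > 10 holds -> x = 34 - 3 = 31.
Iteration 4: 31 > 10 holds -> x = 31 - 3 = 28.
Iteration 5: 28 > 10 holds -> x = 28 - 3 = 25.
Iteration 6: 25 > 10 holds -> x = 25 - 3 = 22.
Iteration 7: 22 > 10 holds -> x = 22 - 3 = 19.
Iteration 8: 19 > 10 holds -> x = 19 - 3 = 16.
Iteration 9: 16 > 10 holds -> x = 16 - 3 = 13.
Iteration 10: 13 > 10 holds -> x = 13 - 3 = 10.
Iteration 11: 10 > 10 fails; recursion stops.
x values: 40, 37, 34, 31, 28, 25, 22, 19, 16, 13, 10; the maximum is 40.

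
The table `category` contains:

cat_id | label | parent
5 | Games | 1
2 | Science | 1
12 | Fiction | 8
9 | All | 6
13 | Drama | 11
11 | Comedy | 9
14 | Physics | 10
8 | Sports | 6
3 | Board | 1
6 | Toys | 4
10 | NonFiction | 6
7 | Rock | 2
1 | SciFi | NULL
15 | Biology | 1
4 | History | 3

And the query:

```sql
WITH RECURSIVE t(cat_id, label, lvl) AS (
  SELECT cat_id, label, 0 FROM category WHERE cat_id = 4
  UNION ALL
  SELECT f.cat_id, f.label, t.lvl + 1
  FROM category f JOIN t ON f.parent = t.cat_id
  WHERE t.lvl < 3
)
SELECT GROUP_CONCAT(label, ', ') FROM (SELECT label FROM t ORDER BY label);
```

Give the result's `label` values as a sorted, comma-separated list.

Base: cat_id=4 (History) at lvl 0.
Iteration 1: rows with parent in {4} -> Toys (id 6, lvl 1).
Iteration 2: rows with parent in {6} -> Sports (id 8, lvl 2), All (id 9, lvl 2), NonFiction (id 10, lvl 2).
Iteration 3: rows with parent in {8,9,10} -> Comedy (id 11, lvl 3), Fiction (id 12, lvl 3), Physics (id 14, lvl 3).
Iteration 4: lvl < 3 fails for all current rows; recursion stops.

All, Comedy, Fiction, History, NonFiction, Physics, Sports, Toys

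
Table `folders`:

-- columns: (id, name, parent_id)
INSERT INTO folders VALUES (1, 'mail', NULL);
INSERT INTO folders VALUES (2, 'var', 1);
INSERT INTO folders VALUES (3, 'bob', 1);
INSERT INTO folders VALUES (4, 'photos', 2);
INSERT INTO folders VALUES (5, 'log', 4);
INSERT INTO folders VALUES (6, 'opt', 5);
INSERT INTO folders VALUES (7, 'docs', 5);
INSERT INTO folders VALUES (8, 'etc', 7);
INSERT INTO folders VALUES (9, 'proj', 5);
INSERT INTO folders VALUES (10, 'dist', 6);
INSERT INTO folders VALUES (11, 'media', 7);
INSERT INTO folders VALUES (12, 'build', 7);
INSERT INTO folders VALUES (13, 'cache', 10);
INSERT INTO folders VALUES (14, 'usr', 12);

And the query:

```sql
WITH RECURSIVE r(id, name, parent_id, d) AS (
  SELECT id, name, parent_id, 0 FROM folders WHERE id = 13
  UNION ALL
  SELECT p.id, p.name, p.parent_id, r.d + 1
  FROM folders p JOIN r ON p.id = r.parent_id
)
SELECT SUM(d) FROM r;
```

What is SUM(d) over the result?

21

Base: id=13 (cache), parent_id=10, d 0.
Iteration 1: join on id=10 -> dist (id 10, parent_id=6, d 1).
Iteration 2: join on id=6 -> opt (id 6, parent_id=5, d 2).
Iteration 3: join on id=5 -> log (id 5, parent_id=4, d 3).
Iteration 4: join on id=4 -> photos (id 4, parent_id=2, d 4).
Iteration 5: join on id=2 -> var (id 2, parent_id=1, d 5).
Iteration 6: join on id=1 -> mail (id 1, parent_id=NULL, d 6).
Iteration 7: parent_id is NULL; no match; recursion stops.
SUM(d) = 0 + 1 + 2 + 3 + 4 + 5 + 6 = 21.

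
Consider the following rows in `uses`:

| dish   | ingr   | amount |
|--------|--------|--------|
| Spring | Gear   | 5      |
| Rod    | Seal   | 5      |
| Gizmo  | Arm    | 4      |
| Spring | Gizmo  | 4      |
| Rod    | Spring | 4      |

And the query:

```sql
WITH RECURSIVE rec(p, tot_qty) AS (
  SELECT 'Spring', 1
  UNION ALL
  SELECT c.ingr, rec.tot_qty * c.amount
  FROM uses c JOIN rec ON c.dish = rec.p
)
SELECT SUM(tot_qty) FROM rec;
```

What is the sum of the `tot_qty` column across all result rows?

26

Base: (Spring, tot_qty=1).
Iteration 1: components of {Spring} -> Gear = 1*5 = 5, Gizmo = 1*4 = 4.
Iteration 2: components of {Gear,Gizmo} -> Arm = 4*4 = 16.
Iteration 3: no further components; recursion stops.
SUM(tot_qty) = 1 + 4 + 5 + 16 = 26.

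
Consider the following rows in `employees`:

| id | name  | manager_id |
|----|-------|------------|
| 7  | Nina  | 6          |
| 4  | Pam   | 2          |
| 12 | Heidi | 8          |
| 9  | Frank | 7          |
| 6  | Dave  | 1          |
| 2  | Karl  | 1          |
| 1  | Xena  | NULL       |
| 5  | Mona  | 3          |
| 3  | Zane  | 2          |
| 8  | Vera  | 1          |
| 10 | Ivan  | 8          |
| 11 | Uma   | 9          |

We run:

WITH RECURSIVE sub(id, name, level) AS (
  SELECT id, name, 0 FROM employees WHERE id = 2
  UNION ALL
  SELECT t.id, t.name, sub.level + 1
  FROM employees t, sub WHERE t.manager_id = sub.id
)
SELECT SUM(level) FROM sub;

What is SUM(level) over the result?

Base: id=2 (Karl) at level 0.
Iteration 1: rows with manager_id in {2} -> Zane (id 3, level 1), Pam (id 4, level 1).
Iteration 2: rows with manager_id in {3,4} -> Mona (id 5, level 2).
Iteration 3: no rows with manager_id in {5}; recursion stops.
SUM(level) = 0 + 1 + 1 + 2 = 4.

4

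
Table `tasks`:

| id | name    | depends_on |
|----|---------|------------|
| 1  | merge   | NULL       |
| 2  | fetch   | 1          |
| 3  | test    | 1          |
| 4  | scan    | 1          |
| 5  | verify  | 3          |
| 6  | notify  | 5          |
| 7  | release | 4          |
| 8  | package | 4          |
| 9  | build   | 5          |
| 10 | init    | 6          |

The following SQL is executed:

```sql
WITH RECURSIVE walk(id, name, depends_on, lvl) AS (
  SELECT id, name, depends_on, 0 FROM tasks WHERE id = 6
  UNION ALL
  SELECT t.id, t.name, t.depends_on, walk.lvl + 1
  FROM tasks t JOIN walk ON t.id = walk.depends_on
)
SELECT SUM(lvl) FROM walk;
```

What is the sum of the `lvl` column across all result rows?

Base: id=6 (notify), depends_on=5, lvl 0.
Iteration 1: join on id=5 -> verify (id 5, depends_on=3, lvl 1).
Iteration 2: join on id=3 -> test (id 3, depends_on=1, lvl 2).
Iteration 3: join on id=1 -> merge (id 1, depends_on=NULL, lvl 3).
Iteration 4: depends_on is NULL; no match; recursion stops.
SUM(lvl) = 0 + 1 + 2 + 3 = 6.

6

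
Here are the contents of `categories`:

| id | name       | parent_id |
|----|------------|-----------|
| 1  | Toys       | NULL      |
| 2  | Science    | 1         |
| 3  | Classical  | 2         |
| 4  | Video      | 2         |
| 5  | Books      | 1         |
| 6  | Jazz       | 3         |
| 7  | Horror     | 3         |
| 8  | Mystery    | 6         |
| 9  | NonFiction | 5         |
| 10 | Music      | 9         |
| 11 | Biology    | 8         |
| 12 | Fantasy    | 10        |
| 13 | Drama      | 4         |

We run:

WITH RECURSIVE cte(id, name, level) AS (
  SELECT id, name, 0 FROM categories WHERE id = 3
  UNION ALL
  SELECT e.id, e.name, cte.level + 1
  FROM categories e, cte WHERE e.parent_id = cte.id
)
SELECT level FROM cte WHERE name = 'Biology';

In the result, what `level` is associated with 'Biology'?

Base: id=3 (Classical) at level 0.
Iteration 1: rows with parent_id in {3} -> Jazz (id 6, level 1), Horror (id 7, level 1).
Iteration 2: rows with parent_id in {6,7} -> Mystery (id 8, level 2).
Iteration 3: rows with parent_id in {8} -> Biology (id 11, level 3).
Iteration 4: no rows with parent_id in {11}; recursion stops.

3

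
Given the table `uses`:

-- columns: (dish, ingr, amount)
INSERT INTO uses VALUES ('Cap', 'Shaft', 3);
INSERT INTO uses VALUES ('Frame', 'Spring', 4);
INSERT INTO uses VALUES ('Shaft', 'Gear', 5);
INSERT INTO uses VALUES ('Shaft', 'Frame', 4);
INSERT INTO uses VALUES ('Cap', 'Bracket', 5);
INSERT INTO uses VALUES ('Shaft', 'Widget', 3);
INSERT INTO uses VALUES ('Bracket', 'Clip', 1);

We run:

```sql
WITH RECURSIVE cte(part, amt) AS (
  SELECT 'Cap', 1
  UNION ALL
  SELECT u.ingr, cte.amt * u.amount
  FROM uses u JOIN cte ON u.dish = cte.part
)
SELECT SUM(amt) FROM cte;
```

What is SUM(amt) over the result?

Base: (Cap, amt=1).
Iteration 1: components of {Cap} -> Bracket = 1*5 = 5, Shaft = 1*3 = 3.
Iteration 2: components of {Bracket,Shaft} -> Clip = 5*1 = 5, Frame = 3*4 = 12, Gear = 3*5 = 15, Widget = 3*3 = 9.
Iteration 3: components of {Clip,Frame,Gear,Widget} -> Spring = 12*4 = 48.
Iteration 4: no further components; recursion stops.
SUM(amt) = 1 + 5 + 3 + 5 + 15 + 9 + 12 + 48 = 98.

98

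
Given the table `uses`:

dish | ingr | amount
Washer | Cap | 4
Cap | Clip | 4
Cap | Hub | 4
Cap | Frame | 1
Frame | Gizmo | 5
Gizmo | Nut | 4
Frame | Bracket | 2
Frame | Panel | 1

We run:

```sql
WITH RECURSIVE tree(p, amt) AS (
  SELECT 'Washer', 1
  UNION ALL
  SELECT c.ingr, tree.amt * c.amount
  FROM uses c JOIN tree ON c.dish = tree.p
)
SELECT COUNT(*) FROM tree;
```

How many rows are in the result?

9

Base: (Washer, amt=1).
Iteration 1: components of {Washer} -> Cap = 1*4 = 4.
Iteration 2: components of {Cap} -> Clip = 4*4 = 16, Frame = 4*1 = 4, Hub = 4*4 = 16.
Iteration 3: components of {Clip,Frame,Hub} -> Bracket = 4*2 = 8, Gizmo = 4*5 = 20, Panel = 4*1 = 4.
Iteration 4: components of {Bracket,Gizmo,Panel} -> Nut = 20*4 = 80.
Iteration 5: no further components; recursion stops.
Total rows emitted: 9.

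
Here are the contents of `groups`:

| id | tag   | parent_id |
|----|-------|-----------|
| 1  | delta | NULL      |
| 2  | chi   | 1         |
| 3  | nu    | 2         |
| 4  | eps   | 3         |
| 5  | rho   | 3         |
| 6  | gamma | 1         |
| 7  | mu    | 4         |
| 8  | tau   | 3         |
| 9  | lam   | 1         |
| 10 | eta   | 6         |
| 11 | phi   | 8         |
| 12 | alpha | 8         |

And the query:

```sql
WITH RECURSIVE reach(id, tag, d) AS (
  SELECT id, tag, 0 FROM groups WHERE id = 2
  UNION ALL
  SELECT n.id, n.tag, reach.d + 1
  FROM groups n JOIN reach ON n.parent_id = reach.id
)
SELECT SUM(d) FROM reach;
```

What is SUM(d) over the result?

Base: id=2 (chi) at d 0.
Iteration 1: rows with parent_id in {2} -> nu (id 3, d 1).
Iteration 2: rows with parent_id in {3} -> eps (id 4, d 2), rho (id 5, d 2), tau (id 8, d 2).
Iteration 3: rows with parent_id in {4,5,8} -> mu (id 7, d 3), phi (id 11, d 3), alpha (id 12, d 3).
Iteration 4: no rows with parent_id in {7,11,12}; recursion stops.
SUM(d) = 0 + 1 + 2 + 2 + 2 + 3 + 3 + 3 = 16.

16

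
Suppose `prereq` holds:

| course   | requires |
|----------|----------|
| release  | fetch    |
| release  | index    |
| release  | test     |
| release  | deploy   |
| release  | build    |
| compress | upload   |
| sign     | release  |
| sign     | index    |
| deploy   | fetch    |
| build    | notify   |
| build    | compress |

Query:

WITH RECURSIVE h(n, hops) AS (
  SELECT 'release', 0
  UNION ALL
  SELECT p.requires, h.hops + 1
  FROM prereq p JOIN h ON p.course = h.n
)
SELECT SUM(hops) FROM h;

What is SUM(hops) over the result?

14

Base: (release, hops=0).
Iteration 1: edges from {release} -> (build, hops=1), (deploy, hops=1), (fetch, hops=1), (index, hops=1), (test, hops=1).
Iteration 2: edges from {build,deploy,fetch,index,test} -> (compress, hops=2), (fetch, hops=2), (notify, hops=2).
Iteration 3: edges from {compress,fetch,notify} -> (upload, hops=3).
Iteration 4: no outgoing edges from {upload}; recursion stops.
SUM(hops) = 0 + 1 + 1 + 1 + 1 + 1 + 2 + 2 + 2 + 3 = 14.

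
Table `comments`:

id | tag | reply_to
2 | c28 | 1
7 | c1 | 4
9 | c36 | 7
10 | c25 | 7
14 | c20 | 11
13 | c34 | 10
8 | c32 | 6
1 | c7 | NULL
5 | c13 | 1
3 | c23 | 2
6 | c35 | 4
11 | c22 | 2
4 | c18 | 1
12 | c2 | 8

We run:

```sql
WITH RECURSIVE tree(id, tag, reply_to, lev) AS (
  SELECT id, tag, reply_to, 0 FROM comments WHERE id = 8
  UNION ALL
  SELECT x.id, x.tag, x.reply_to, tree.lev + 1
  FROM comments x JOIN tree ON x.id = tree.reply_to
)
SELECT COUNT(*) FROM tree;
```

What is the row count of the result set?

4

Base: id=8 (c32), reply_to=6, lev 0.
Iteration 1: join on id=6 -> c35 (id 6, reply_to=4, lev 1).
Iteration 2: join on id=4 -> c18 (id 4, reply_to=1, lev 2).
Iteration 3: join on id=1 -> c7 (id 1, reply_to=NULL, lev 3).
Iteration 4: reply_to is NULL; no match; recursion stops.
Total rows emitted: 4.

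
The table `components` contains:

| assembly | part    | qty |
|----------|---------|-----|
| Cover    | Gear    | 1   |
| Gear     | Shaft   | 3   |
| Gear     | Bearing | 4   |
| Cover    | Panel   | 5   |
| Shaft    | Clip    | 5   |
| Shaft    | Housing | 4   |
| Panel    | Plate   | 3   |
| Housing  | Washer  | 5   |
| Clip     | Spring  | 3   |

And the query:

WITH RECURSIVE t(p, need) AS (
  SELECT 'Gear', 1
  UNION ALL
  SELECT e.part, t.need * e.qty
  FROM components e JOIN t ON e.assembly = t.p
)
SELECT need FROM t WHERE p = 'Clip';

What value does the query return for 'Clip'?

Base: (Gear, need=1).
Iteration 1: components of {Gear} -> Bearing = 1*4 = 4, Shaft = 1*3 = 3.
Iteration 2: components of {Bearing,Shaft} -> Clip = 3*5 = 15, Housing = 3*4 = 12.
Iteration 3: components of {Clip,Housing} -> Spring = 15*3 = 45, Washer = 12*5 = 60.
Iteration 4: no further components; recursion stops.

15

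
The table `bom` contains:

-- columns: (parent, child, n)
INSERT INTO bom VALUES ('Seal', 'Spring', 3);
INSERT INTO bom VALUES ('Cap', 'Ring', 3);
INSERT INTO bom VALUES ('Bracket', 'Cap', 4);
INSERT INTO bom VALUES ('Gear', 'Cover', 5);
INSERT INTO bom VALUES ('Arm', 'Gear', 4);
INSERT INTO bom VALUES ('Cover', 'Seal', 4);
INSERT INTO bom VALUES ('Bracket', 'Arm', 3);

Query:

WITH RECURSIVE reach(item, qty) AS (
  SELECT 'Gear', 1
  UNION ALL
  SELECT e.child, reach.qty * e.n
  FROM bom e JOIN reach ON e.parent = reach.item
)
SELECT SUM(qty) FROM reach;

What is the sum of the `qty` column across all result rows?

86

Base: (Gear, qty=1).
Iteration 1: components of {Gear} -> Cover = 1*5 = 5.
Iteration 2: components of {Cover} -> Seal = 5*4 = 20.
Iteration 3: components of {Seal} -> Spring = 20*3 = 60.
Iteration 4: no further components; recursion stops.
SUM(qty) = 1 + 5 + 20 + 60 = 86.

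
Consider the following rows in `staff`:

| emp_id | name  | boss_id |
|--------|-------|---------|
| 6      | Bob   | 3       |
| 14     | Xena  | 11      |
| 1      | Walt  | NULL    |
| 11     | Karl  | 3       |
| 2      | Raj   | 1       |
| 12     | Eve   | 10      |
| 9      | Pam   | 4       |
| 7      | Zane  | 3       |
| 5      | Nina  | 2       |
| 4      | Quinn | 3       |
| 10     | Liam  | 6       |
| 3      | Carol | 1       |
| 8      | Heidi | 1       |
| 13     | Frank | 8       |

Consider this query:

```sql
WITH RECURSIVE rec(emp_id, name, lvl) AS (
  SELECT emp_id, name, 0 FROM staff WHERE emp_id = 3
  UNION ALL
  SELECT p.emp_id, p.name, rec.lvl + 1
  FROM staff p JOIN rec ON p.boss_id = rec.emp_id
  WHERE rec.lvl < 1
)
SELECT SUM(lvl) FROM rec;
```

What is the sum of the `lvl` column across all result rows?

Base: emp_id=3 (Carol) at lvl 0.
Iteration 1: rows with boss_id in {3} -> Quinn (id 4, lvl 1), Bob (id 6, lvl 1), Zane (id 7, lvl 1), Karl (id 11, lvl 1).
Iteration 2: lvl < 1 fails for all current rows; recursion stops.
SUM(lvl) = 0 + 1 + 1 + 1 + 1 = 4.

4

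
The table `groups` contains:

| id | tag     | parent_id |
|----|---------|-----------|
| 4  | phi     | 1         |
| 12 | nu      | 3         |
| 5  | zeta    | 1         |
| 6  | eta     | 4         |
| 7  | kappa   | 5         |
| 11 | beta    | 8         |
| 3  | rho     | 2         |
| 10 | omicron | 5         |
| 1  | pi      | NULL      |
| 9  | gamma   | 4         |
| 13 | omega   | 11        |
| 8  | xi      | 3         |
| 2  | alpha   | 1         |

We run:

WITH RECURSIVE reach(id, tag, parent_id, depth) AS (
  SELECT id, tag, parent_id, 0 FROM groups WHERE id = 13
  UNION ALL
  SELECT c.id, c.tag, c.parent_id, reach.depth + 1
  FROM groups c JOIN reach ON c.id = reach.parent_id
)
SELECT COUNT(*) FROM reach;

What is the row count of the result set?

6

Base: id=13 (omega), parent_id=11, depth 0.
Iteration 1: join on id=11 -> beta (id 11, parent_id=8, depth 1).
Iteration 2: join on id=8 -> xi (id 8, parent_id=3, depth 2).
Iteration 3: join on id=3 -> rho (id 3, parent_id=2, depth 3).
Iteration 4: join on id=2 -> alpha (id 2, parent_id=1, depth 4).
Iteration 5: join on id=1 -> pi (id 1, parent_id=NULL, depth 5).
Iteration 6: parent_id is NULL; no match; recursion stops.
Total rows emitted: 6.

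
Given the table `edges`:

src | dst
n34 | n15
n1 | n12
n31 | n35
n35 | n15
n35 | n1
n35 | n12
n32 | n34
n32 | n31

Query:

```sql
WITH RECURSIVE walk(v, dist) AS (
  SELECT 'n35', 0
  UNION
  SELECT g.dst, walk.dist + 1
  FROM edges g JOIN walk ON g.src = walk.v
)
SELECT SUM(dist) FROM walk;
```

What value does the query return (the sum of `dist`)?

Base: (n35, dist=0).
Iteration 1: edges from {n35} -> (n1, dist=1), (n12, dist=1), (n15, dist=1).
Iteration 2: edges from {n1,n12,n15} -> (n12, dist=2).
Iteration 3: no outgoing edges from {n12}; recursion stops.
SUM(dist) = 0 + 1 + 1 + 1 + 2 = 5.

5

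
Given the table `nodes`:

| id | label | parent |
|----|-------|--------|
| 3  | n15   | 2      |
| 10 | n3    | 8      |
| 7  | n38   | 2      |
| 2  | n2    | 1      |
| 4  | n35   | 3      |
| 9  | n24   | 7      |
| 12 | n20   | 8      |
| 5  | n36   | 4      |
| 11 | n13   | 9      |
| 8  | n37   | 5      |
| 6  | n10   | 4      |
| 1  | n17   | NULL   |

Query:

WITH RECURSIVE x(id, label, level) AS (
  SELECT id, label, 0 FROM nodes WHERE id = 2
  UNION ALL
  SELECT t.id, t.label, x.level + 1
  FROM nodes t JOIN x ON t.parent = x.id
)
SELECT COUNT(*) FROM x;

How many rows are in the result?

Base: id=2 (n2) at level 0.
Iteration 1: rows with parent in {2} -> n15 (id 3, level 1), n38 (id 7, level 1).
Iteration 2: rows with parent in {3,7} -> n35 (id 4, level 2), n24 (id 9, level 2).
Iteration 3: rows with parent in {4,9} -> n36 (id 5, level 3), n10 (id 6, level 3), n13 (id 11, level 3).
Iteration 4: rows with parent in {5,6,11} -> n37 (id 8, level 4).
Iteration 5: rows with parent in {8} -> n3 (id 10, level 5), n20 (id 12, level 5).
Iteration 6: no rows with parent in {10,12}; recursion stops.
Total rows emitted: 11.

11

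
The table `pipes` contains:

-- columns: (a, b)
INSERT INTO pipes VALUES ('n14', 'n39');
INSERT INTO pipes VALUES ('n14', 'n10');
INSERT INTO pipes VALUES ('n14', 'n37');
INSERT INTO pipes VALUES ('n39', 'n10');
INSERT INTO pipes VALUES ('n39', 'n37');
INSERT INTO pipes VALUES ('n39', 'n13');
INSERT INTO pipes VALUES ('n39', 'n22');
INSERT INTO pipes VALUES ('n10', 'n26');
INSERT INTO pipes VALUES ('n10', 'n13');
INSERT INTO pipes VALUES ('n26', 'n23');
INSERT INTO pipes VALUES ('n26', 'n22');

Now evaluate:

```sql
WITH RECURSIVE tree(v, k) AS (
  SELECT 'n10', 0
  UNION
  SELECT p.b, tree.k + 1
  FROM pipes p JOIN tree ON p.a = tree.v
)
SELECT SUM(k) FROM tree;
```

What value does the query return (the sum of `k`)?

6

Base: (n10, k=0).
Iteration 1: edges from {n10} -> (n13, k=1), (n26, k=1).
Iteration 2: edges from {n13,n26} -> (n22, k=2), (n23, k=2).
Iteration 3: no outgoing edges from {n22,n23}; recursion stops.
SUM(k) = 0 + 1 + 1 + 2 + 2 = 6.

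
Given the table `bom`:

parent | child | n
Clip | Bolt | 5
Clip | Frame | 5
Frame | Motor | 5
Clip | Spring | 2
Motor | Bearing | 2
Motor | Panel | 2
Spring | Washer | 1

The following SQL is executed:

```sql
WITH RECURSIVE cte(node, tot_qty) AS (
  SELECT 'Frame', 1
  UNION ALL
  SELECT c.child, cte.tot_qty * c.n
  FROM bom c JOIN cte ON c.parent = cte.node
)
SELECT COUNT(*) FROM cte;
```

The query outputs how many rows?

4

Base: (Frame, tot_qty=1).
Iteration 1: components of {Frame} -> Motor = 1*5 = 5.
Iteration 2: components of {Motor} -> Bearing = 5*2 = 10, Panel = 5*2 = 10.
Iteration 3: no further components; recursion stops.
Total rows emitted: 4.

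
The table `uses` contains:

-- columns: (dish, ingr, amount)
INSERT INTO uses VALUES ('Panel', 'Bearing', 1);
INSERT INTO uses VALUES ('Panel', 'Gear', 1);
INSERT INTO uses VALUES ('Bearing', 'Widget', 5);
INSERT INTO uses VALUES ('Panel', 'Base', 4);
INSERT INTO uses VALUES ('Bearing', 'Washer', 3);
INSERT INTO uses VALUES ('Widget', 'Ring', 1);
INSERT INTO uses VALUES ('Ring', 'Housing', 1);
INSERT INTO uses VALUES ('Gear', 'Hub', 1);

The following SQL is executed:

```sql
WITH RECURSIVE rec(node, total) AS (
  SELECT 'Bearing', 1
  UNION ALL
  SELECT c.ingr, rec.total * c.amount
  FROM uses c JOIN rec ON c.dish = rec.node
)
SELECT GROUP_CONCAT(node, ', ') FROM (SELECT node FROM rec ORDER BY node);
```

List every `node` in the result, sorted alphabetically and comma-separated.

Bearing, Housing, Ring, Washer, Widget

Base: (Bearing, total=1).
Iteration 1: components of {Bearing} -> Washer = 1*3 = 3, Widget = 1*5 = 5.
Iteration 2: components of {Washer,Widget} -> Ring = 5*1 = 5.
Iteration 3: components of {Ring} -> Housing = 5*1 = 5.
Iteration 4: no further components; recursion stops.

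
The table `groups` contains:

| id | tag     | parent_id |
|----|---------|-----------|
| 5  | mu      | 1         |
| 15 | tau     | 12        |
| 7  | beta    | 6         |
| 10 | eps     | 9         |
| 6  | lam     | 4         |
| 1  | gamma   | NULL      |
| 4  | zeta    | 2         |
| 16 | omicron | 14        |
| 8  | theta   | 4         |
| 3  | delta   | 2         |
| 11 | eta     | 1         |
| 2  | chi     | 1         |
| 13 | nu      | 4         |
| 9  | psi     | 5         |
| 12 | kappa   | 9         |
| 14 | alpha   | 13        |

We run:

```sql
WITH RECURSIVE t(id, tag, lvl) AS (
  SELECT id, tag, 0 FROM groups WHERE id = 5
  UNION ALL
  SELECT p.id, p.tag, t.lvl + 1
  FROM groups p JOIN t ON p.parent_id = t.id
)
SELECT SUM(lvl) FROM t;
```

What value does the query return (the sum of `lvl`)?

Base: id=5 (mu) at lvl 0.
Iteration 1: rows with parent_id in {5} -> psi (id 9, lvl 1).
Iteration 2: rows with parent_id in {9} -> eps (id 10, lvl 2), kappa (id 12, lvl 2).
Iteration 3: rows with parent_id in {10,12} -> tau (id 15, lvl 3).
Iteration 4: no rows with parent_id in {15}; recursion stops.
SUM(lvl) = 0 + 1 + 2 + 2 + 3 = 8.

8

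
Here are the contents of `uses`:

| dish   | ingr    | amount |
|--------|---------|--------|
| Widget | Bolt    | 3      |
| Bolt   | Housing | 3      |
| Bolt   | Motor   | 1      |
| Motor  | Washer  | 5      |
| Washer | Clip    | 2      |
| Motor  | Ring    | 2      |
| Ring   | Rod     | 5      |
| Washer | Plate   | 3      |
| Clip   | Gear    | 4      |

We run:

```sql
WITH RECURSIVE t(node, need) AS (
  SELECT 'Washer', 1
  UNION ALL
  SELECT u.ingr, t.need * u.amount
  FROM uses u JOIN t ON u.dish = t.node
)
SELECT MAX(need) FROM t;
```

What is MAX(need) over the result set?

Base: (Washer, need=1).
Iteration 1: components of {Washer} -> Clip = 1*2 = 2, Plate = 1*3 = 3.
Iteration 2: components of {Clip,Plate} -> Gear = 2*4 = 8.
Iteration 3: no further components; recursion stops.
need values: 1, 2, 3, 8; the maximum is 8.

8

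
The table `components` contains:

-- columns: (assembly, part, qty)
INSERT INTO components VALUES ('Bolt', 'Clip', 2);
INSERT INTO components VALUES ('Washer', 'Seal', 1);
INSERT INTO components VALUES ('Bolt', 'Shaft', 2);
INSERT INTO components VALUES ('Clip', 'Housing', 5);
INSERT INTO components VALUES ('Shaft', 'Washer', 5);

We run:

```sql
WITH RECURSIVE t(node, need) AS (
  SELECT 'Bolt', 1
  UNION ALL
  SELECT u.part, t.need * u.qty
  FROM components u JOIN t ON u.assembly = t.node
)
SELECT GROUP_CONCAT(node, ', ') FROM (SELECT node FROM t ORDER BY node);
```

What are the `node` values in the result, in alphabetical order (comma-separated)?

Base: (Bolt, need=1).
Iteration 1: components of {Bolt} -> Clip = 1*2 = 2, Shaft = 1*2 = 2.
Iteration 2: components of {Clip,Shaft} -> Housing = 2*5 = 10, Washer = 2*5 = 10.
Iteration 3: components of {Housing,Washer} -> Seal = 10*1 = 10.
Iteration 4: no further components; recursion stops.

Bolt, Clip, Housing, Seal, Shaft, Washer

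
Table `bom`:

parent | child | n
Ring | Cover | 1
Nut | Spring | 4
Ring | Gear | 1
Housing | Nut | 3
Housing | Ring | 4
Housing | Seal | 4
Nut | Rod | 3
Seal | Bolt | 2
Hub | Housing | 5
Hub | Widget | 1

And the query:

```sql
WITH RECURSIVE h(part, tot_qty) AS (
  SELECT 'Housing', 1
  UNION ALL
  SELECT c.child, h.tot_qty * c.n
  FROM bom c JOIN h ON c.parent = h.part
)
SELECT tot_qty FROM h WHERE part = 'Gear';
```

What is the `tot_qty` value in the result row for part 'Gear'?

Base: (Housing, tot_qty=1).
Iteration 1: components of {Housing} -> Nut = 1*3 = 3, Ring = 1*4 = 4, Seal = 1*4 = 4.
Iteration 2: components of {Nut,Ring,Seal} -> Bolt = 4*2 = 8, Cover = 4*1 = 4, Gear = 4*1 = 4, Rod = 3*3 = 9, Spring = 3*4 = 12.
Iteration 3: no further components; recursion stops.

4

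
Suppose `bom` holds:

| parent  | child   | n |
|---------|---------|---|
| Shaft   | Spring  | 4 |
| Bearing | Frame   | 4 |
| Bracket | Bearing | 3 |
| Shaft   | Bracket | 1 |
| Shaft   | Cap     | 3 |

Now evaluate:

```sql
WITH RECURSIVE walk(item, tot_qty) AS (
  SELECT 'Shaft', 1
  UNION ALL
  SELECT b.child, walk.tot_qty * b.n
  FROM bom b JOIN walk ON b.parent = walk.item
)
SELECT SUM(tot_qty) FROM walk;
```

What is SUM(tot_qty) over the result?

24

Base: (Shaft, tot_qty=1).
Iteration 1: components of {Shaft} -> Bracket = 1*1 = 1, Cap = 1*3 = 3, Spring = 1*4 = 4.
Iteration 2: components of {Bracket,Cap,Spring} -> Bearing = 1*3 = 3.
Iteration 3: components of {Bearing} -> Frame = 3*4 = 12.
Iteration 4: no further components; recursion stops.
SUM(tot_qty) = 1 + 4 + 1 + 3 + 3 + 12 = 24.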